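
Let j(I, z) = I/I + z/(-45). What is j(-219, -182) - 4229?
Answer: -190078/45 ≈ -4224.0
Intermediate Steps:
j(I, z) = 1 - z/45 (j(I, z) = 1 + z*(-1/45) = 1 - z/45)
j(-219, -182) - 4229 = (1 - 1/45*(-182)) - 4229 = (1 + 182/45) - 4229 = 227/45 - 4229 = -190078/45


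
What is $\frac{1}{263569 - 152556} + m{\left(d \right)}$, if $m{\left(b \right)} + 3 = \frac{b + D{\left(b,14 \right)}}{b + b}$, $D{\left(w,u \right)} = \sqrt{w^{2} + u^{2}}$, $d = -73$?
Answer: $- \frac{555063}{222026} - \frac{5 \sqrt{221}}{146} \approx -3.0091$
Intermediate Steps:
$D{\left(w,u \right)} = \sqrt{u^{2} + w^{2}}$
$m{\left(b \right)} = -3 + \frac{b + \sqrt{196 + b^{2}}}{2 b}$ ($m{\left(b \right)} = -3 + \frac{b + \sqrt{14^{2} + b^{2}}}{b + b} = -3 + \frac{b + \sqrt{196 + b^{2}}}{2 b}$)
$\frac{1}{263569 - 152556} + m{\left(d \right)} = \frac{1}{263569 - 152556} + \frac{\sqrt{196 + \left(-73\right)^{2}} - -365}{2 \left(-73\right)} = \frac{1}{111013} + \frac{1}{2} \left(- \frac{1}{73}\right) \left(\sqrt{196 + 5329} + 365\right) = \frac{1}{111013} + \frac{1}{2} \left(- \frac{1}{73}\right) \left(\sqrt{5525} + 365\right) = \frac{1}{111013} + \frac{1}{2} \left(- \frac{1}{73}\right) \left(5 \sqrt{221} + 365\right) = \frac{1}{111013} + \frac{1}{2} \left(- \frac{1}{73}\right) \left(365 + 5 \sqrt{221}\right) = \frac{1}{111013} - \left(\frac{5}{2} + \frac{5 \sqrt{221}}{146}\right) = - \frac{555063}{222026} - \frac{5 \sqrt{221}}{146}$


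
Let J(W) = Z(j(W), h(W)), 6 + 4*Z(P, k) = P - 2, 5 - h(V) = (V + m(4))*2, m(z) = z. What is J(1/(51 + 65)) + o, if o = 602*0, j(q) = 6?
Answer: -½ ≈ -0.50000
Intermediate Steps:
h(V) = -3 - 2*V (h(V) = 5 - (V + 4)*2 = 5 - (4 + V)*2 = 5 - (8 + 2*V) = 5 + (-8 - 2*V) = -3 - 2*V)
Z(P, k) = -2 + P/4 (Z(P, k) = -3/2 + (P - 2)/4 = -3/2 + (-2 + P)/4 = -3/2 + (-½ + P/4) = -2 + P/4)
J(W) = -½ (J(W) = -2 + (¼)*6 = -2 + 3/2 = -½)
o = 0
J(1/(51 + 65)) + o = -½ + 0 = -½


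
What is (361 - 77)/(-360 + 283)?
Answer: -284/77 ≈ -3.6883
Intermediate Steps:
(361 - 77)/(-360 + 283) = 284/(-77) = 284*(-1/77) = -284/77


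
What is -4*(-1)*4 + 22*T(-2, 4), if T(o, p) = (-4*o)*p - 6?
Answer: 588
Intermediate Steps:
T(o, p) = -6 - 4*o*p (T(o, p) = -4*o*p - 6 = -6 - 4*o*p)
-4*(-1)*4 + 22*T(-2, 4) = -4*(-1)*4 + 22*(-6 - 4*(-2)*4) = 4*4 + 22*(-6 + 32) = 16 + 22*26 = 16 + 572 = 588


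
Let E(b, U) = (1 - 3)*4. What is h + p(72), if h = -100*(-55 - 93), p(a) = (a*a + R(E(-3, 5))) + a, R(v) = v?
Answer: 20048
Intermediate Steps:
E(b, U) = -8 (E(b, U) = -2*4 = -8)
p(a) = -8 + a + a² (p(a) = (a*a - 8) + a = (a² - 8) + a = (-8 + a²) + a = -8 + a + a²)
h = 14800 (h = -100*(-148) = 14800)
h + p(72) = 14800 + (-8 + 72 + 72²) = 14800 + (-8 + 72 + 5184) = 14800 + 5248 = 20048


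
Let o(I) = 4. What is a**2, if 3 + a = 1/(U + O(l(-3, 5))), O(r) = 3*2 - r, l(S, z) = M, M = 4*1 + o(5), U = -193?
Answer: 343396/38025 ≈ 9.0308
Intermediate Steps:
M = 8 (M = 4*1 + 4 = 4 + 4 = 8)
l(S, z) = 8
O(r) = 6 - r
a = -586/195 (a = -3 + 1/(-193 + (6 - 1*8)) = -3 + 1/(-193 + (6 - 8)) = -3 + 1/(-193 - 2) = -3 + 1/(-195) = -3 - 1/195 = -586/195 ≈ -3.0051)
a**2 = (-586/195)**2 = 343396/38025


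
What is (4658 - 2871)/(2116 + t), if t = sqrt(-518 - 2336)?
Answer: 1890646/2240155 - 1787*I*sqrt(2854)/4480310 ≈ 0.84398 - 0.021308*I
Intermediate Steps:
t = I*sqrt(2854) (t = sqrt(-2854) = I*sqrt(2854) ≈ 53.423*I)
(4658 - 2871)/(2116 + t) = (4658 - 2871)/(2116 + I*sqrt(2854)) = 1787/(2116 + I*sqrt(2854))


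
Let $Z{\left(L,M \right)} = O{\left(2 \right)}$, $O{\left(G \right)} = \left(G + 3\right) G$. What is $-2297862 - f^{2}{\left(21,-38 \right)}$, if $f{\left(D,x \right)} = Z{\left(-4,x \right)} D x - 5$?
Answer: $-66058087$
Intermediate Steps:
$O{\left(G \right)} = G \left(3 + G\right)$ ($O{\left(G \right)} = \left(3 + G\right) G = G \left(3 + G\right)$)
$Z{\left(L,M \right)} = 10$ ($Z{\left(L,M \right)} = 2 \left(3 + 2\right) = 2 \cdot 5 = 10$)
$f{\left(D,x \right)} = -5 + 10 D x$ ($f{\left(D,x \right)} = 10 D x - 5 = -5 + 10 D x$)
$-2297862 - f^{2}{\left(21,-38 \right)} = -2297862 - \left(-5 + 10 \cdot 21 \left(-38\right)\right)^{2} = -2297862 - \left(-5 - 7980\right)^{2} = -2297862 - \left(-7985\right)^{2} = -2297862 - 63760225 = -66058087$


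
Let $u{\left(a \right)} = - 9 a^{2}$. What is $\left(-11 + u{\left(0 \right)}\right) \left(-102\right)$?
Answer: $1122$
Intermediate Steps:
$\left(-11 + u{\left(0 \right)}\right) \left(-102\right) = \left(-11 - 9 \cdot 0^{2}\right) \left(-102\right) = \left(-11 - 0\right) \left(-102\right) = \left(-11 + 0\right) \left(-102\right) = \left(-11\right) \left(-102\right) = 1122$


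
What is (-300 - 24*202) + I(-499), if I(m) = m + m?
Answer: -6146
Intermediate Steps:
I(m) = 2*m
(-300 - 24*202) + I(-499) = (-300 - 24*202) + 2*(-499) = (-300 - 4848) - 998 = -5148 - 998 = -6146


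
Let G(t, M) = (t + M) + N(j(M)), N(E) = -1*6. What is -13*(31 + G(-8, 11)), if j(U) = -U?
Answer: -364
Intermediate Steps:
N(E) = -6
G(t, M) = -6 + M + t (G(t, M) = (t + M) - 6 = (M + t) - 6 = -6 + M + t)
-13*(31 + G(-8, 11)) = -13*(31 + (-6 + 11 - 8)) = -13*(31 - 3) = -13*28 = -364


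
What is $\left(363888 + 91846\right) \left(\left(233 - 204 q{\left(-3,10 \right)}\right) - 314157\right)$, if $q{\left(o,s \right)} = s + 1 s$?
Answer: $-144925234936$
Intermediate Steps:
$q{\left(o,s \right)} = 2 s$ ($q{\left(o,s \right)} = s + s = 2 s$)
$\left(363888 + 91846\right) \left(\left(233 - 204 q{\left(-3,10 \right)}\right) - 314157\right) = \left(363888 + 91846\right) \left(\left(233 - 204 \cdot 2 \cdot 10\right) - 314157\right) = 455734 \left(\left(233 - 4080\right) - 314157\right) = 455734 \left(-3847 - 314157\right) = 455734 \left(-318004\right) = -144925234936$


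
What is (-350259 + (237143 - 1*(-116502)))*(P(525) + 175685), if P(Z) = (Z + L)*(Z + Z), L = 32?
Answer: 2575171510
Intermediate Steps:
P(Z) = 2*Z*(32 + Z) (P(Z) = (Z + 32)*(Z + Z) = (32 + Z)*(2*Z) = 2*Z*(32 + Z))
(-350259 + (237143 - 1*(-116502)))*(P(525) + 175685) = (-350259 + (237143 - 1*(-116502)))*(2*525*(32 + 525) + 175685) = (-350259 + (237143 + 116502))*(2*525*557 + 175685) = (-350259 + 353645)*(584850 + 175685) = 3386*760535 = 2575171510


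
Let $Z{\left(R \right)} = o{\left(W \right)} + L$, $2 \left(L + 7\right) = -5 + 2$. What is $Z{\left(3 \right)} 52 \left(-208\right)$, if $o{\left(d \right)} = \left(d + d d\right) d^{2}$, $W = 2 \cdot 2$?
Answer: $-3369184$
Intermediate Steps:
$W = 4$
$o{\left(d \right)} = d^{2} \left(d + d^{2}\right)$ ($o{\left(d \right)} = \left(d + d^{2}\right) d^{2} = d^{2} \left(d + d^{2}\right)$)
$L = - \frac{17}{2}$ ($L = -7 + \frac{-5 + 2}{2} = -7 + \frac{1}{2} \left(-3\right) = -7 - \frac{3}{2} = - \frac{17}{2} \approx -8.5$)
$Z{\left(R \right)} = \frac{623}{2}$ ($Z{\left(R \right)} = 4^{3} \left(1 + 4\right) - \frac{17}{2} = 64 \cdot 5 - \frac{17}{2} = 320 - \frac{17}{2} = \frac{623}{2}$)
$Z{\left(3 \right)} 52 \left(-208\right) = \frac{623}{2} \cdot 52 \left(-208\right) = 16198 \left(-208\right) = -3369184$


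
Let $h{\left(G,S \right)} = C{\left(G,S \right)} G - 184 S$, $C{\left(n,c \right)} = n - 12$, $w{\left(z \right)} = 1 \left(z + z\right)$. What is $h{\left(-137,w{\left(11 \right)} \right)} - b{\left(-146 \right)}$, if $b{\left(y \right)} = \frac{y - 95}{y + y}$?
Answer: $\frac{4778339}{292} \approx 16364.0$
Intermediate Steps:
$w{\left(z \right)} = 2 z$ ($w{\left(z \right)} = 1 \cdot 2 z = 2 z$)
$C{\left(n,c \right)} = -12 + n$
$b{\left(y \right)} = \frac{-95 + y}{2 y}$
$h{\left(G,S \right)} = - 184 S + G \left(-12 + G\right)$ ($h{\left(G,S \right)} = \left(-12 + G\right) G - 184 S = G \left(-12 + G\right) - 184 S = - 184 S + G \left(-12 + G\right)$)
$h{\left(-137,w{\left(11 \right)} \right)} - b{\left(-146 \right)} = \left(- 184 \cdot 2 \cdot 11 - 137 \left(-12 - 137\right)\right) - \frac{-95 - 146}{2 \left(-146\right)} = \left(\left(-184\right) 22 - -20413\right) - \frac{1}{2} \left(- \frac{1}{146}\right) \left(-241\right) = \left(-4048 + 20413\right) - \frac{241}{292} = 16365 - \frac{241}{292} = \frac{4778339}{292}$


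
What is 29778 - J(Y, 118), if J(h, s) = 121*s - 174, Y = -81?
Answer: 15674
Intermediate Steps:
J(h, s) = -174 + 121*s
29778 - J(Y, 118) = 29778 - (-174 + 121*118) = 29778 - (-174 + 14278) = 29778 - 1*14104 = 29778 - 14104 = 15674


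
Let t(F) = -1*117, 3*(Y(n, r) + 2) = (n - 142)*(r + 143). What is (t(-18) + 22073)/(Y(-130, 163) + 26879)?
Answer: -21956/867 ≈ -25.324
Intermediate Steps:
Y(n, r) = -2 + (-142 + n)*(143 + r)/3 (Y(n, r) = -2 + ((n - 142)*(r + 143))/3 = -2 + ((-142 + n)*(143 + r))/3 = -2 + (-142 + n)*(143 + r)/3)
t(F) = -117
(t(-18) + 22073)/(Y(-130, 163) + 26879) = (-117 + 22073)/((-20312/3 - 142/3*163 + (143/3)*(-130) + (⅓)*(-130)*163) + 26879) = 21956/((-20312/3 - 23146/3 - 18590/3 - 21190/3) + 26879) = 21956/(-27746 + 26879) = 21956/(-867) = 21956*(-1/867) = -21956/867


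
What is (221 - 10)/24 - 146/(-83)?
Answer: 21017/1992 ≈ 10.551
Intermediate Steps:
(221 - 10)/24 - 146/(-83) = 211*(1/24) - 146*(-1/83) = 211/24 + 146/83 = 21017/1992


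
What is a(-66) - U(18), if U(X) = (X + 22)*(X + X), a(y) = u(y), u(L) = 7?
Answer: -1433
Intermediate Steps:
a(y) = 7
U(X) = 2*X*(22 + X) (U(X) = (22 + X)*(2*X) = 2*X*(22 + X))
a(-66) - U(18) = 7 - 2*18*(22 + 18) = 7 - 2*18*40 = 7 - 1*1440 = 7 - 1440 = -1433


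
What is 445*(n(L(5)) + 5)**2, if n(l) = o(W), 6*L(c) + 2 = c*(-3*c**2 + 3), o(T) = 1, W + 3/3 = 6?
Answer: 16020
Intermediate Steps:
W = 5 (W = -1 + 6 = 5)
L(c) = -1/3 + c*(3 - 3*c**2)/6 (L(c) = -1/3 + (c*(-3*c**2 + 3))/6 = -1/3 + (c*(3 - 3*c**2))/6 = -1/3 + c*(3 - 3*c**2)/6)
n(l) = 1
445*(n(L(5)) + 5)**2 = 445*(1 + 5)**2 = 445*6**2 = 445*36 = 16020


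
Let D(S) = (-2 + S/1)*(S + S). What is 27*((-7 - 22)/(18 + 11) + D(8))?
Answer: 2565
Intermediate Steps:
D(S) = 2*S*(-2 + S) (D(S) = (-2 + S*1)*(2*S) = (-2 + S)*(2*S) = 2*S*(-2 + S))
27*((-7 - 22)/(18 + 11) + D(8)) = 27*((-7 - 22)/(18 + 11) + 2*8*(-2 + 8)) = 27*(-29/29 + 2*8*6) = 27*(-29*1/29 + 96) = 27*(-1 + 96) = 27*95 = 2565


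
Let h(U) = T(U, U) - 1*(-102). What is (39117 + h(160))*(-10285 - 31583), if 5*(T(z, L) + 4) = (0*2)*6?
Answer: -1641853620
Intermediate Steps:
T(z, L) = -4 (T(z, L) = -4 + ((0*2)*6)/5 = -4 + (0*6)/5 = -4 + (1/5)*0 = -4 + 0 = -4)
h(U) = 98 (h(U) = -4 - 1*(-102) = -4 + 102 = 98)
(39117 + h(160))*(-10285 - 31583) = (39117 + 98)*(-10285 - 31583) = 39215*(-41868) = -1641853620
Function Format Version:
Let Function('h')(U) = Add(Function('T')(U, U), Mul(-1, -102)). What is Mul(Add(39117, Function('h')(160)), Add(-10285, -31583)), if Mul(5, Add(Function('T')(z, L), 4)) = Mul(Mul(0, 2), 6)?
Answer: -1641853620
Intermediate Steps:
Function('T')(z, L) = -4 (Function('T')(z, L) = Add(-4, Mul(Rational(1, 5), Mul(Mul(0, 2), 6))) = Add(-4, Mul(Rational(1, 5), Mul(0, 6))) = Add(-4, Mul(Rational(1, 5), 0)) = Add(-4, 0) = -4)
Function('h')(U) = 98 (Function('h')(U) = Add(-4, Mul(-1, -102)) = Add(-4, 102) = 98)
Mul(Add(39117, Function('h')(160)), Add(-10285, -31583)) = Mul(Add(39117, 98), Add(-10285, -31583)) = Mul(39215, -41868) = -1641853620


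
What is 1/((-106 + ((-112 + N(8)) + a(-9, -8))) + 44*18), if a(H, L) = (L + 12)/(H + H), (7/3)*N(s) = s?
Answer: 63/36364 ≈ 0.0017325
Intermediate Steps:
N(s) = 3*s/7
a(H, L) = (12 + L)/(2*H) (a(H, L) = (12 + L)/((2*H)) = (12 + L)*(1/(2*H)) = (12 + L)/(2*H))
1/((-106 + ((-112 + N(8)) + a(-9, -8))) + 44*18) = 1/((-106 + ((-112 + (3/7)*8) + (1/2)*(12 - 8)/(-9))) + 44*18) = 1/((-106 + ((-112 + 24/7) + (1/2)*(-1/9)*4)) + 792) = 1/((-106 + (-760/7 - 2/9)) + 792) = 1/((-106 - 6854/63) + 792) = 1/(-13532/63 + 792) = 1/(36364/63) = 63/36364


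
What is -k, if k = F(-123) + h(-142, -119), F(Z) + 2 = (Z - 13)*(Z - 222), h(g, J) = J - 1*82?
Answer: -46717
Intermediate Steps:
h(g, J) = -82 + J (h(g, J) = J - 82 = -82 + J)
F(Z) = -2 + (-222 + Z)*(-13 + Z) (F(Z) = -2 + (Z - 13)*(Z - 222) = -2 + (-13 + Z)*(-222 + Z) = -2 + (-222 + Z)*(-13 + Z))
k = 46717 (k = (2884 + (-123)² - 235*(-123)) + (-82 - 119) = (2884 + 15129 + 28905) - 201 = 46918 - 201 = 46717)
-k = -1*46717 = -46717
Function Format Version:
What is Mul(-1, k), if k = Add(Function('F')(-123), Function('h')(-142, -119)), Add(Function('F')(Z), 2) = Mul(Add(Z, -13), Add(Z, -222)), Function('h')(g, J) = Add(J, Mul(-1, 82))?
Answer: -46717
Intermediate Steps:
Function('h')(g, J) = Add(-82, J) (Function('h')(g, J) = Add(J, -82) = Add(-82, J))
Function('F')(Z) = Add(-2, Mul(Add(-222, Z), Add(-13, Z))) (Function('F')(Z) = Add(-2, Mul(Add(Z, -13), Add(Z, -222))) = Add(-2, Mul(Add(-13, Z), Add(-222, Z))) = Add(-2, Mul(Add(-222, Z), Add(-13, Z))))
k = 46717 (k = Add(Add(2884, Pow(-123, 2), Mul(-235, -123)), Add(-82, -119)) = Add(Add(2884, 15129, 28905), -201) = Add(46918, -201) = 46717)
Mul(-1, k) = Mul(-1, 46717) = -46717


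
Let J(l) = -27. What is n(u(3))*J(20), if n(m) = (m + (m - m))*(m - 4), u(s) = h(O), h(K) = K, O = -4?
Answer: -864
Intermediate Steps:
u(s) = -4
n(m) = m*(-4 + m) (n(m) = (m + 0)*(-4 + m) = m*(-4 + m))
n(u(3))*J(20) = -4*(-4 - 4)*(-27) = -4*(-8)*(-27) = 32*(-27) = -864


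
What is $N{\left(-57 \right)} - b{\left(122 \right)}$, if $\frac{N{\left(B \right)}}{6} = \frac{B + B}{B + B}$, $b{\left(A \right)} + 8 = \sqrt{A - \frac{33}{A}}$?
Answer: $14 - \frac{\sqrt{1811822}}{122} \approx 2.9669$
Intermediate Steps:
$b{\left(A \right)} = -8 + \sqrt{A - \frac{33}{A}}$
$N{\left(B \right)} = 6$ ($N{\left(B \right)} = 6 \frac{B + B}{B + B} = 6 \frac{2 B}{2 B} = 6 \cdot 2 B \frac{1}{2 B} = 6 \cdot 1 = 6$)
$N{\left(-57 \right)} - b{\left(122 \right)} = 6 - \left(-8 + \sqrt{122 - \frac{33}{122}}\right) = 6 - \left(-8 + \sqrt{\frac{14851}{122}}\right) = 6 - \left(-8 + \frac{\sqrt{1811822}}{122}\right) = 6 + \left(8 - \frac{\sqrt{1811822}}{122}\right) = 14 - \frac{\sqrt{1811822}}{122}$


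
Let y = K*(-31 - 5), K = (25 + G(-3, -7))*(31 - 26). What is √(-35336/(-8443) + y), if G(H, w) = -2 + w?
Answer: 2*I*√51250073818/8443 ≈ 53.627*I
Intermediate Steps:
K = 80 (K = (25 + (-2 - 7))*(31 - 26) = (25 - 9)*5 = 16*5 = 80)
y = -2880 (y = 80*(-31 - 5) = 80*(-36) = -2880)
√(-35336/(-8443) + y) = √(-35336/(-8443) - 2880) = √(-35336*(-1/8443) - 2880) = √(35336/8443 - 2880) = √(-24280504/8443) = 2*I*√51250073818/8443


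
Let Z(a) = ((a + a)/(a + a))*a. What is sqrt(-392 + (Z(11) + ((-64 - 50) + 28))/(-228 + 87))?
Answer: I*sqrt(864753)/47 ≈ 19.786*I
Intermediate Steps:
Z(a) = a (Z(a) = ((2*a)/((2*a)))*a = ((2*a)*(1/(2*a)))*a = 1*a = a)
sqrt(-392 + (Z(11) + ((-64 - 50) + 28))/(-228 + 87)) = sqrt(-392 + (11 + ((-64 - 50) + 28))/(-228 + 87)) = sqrt(-392 + (11 + (-114 + 28))/(-141)) = sqrt(-392 + (11 - 86)*(-1/141)) = sqrt(-392 - 75*(-1/141)) = sqrt(-392 + 25/47) = sqrt(-18399/47) = I*sqrt(864753)/47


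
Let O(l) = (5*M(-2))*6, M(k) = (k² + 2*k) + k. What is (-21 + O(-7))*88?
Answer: -7128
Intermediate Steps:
M(k) = k² + 3*k
O(l) = -60 (O(l) = (5*(-2*(3 - 2)))*6 = (5*(-2*1))*6 = (5*(-2))*6 = -10*6 = -60)
(-21 + O(-7))*88 = (-21 - 60)*88 = -81*88 = -7128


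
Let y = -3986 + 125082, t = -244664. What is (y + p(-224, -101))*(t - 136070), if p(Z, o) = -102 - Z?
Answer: -46151814012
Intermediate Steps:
y = 121096
(y + p(-224, -101))*(t - 136070) = (121096 + (-102 - 1*(-224)))*(-244664 - 136070) = (121096 + (-102 + 224))*(-380734) = (121096 + 122)*(-380734) = 121218*(-380734) = -46151814012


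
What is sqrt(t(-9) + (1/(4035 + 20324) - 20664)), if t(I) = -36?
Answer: I*sqrt(12282570212341)/24359 ≈ 143.88*I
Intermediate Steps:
sqrt(t(-9) + (1/(4035 + 20324) - 20664)) = sqrt(-36 + (1/(4035 + 20324) - 20664)) = sqrt(-36 + (1/24359 - 20664)) = sqrt(-36 - 503354375/24359) = sqrt(-504231299/24359) = I*sqrt(12282570212341)/24359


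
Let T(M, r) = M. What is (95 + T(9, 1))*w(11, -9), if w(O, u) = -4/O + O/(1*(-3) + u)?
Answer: -4394/33 ≈ -133.15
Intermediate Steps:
w(O, u) = -4/O + O/(-3 + u)
(95 + T(9, 1))*w(11, -9) = (95 + 9)*((12 + 11² - 4*(-9))/(11*(-3 - 9))) = 104*((1/11)*(12 + 121 + 36)/(-12)) = 104*((1/11)*(-1/12)*169) = 104*(-169/132) = -4394/33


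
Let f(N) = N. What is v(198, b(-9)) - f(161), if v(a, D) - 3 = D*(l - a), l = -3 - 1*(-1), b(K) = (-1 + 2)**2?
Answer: -358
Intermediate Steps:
b(K) = 1 (b(K) = 1**2 = 1)
l = -2 (l = -3 + 1 = -2)
v(a, D) = 3 + D*(-2 - a)
v(198, b(-9)) - f(161) = (3 - 2*1 - 1*1*198) - 1*161 = (3 - 2 - 198) - 161 = -197 - 161 = -358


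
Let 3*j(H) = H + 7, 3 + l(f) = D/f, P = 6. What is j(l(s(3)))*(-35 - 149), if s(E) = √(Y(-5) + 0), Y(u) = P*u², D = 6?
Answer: -736/3 - 184*√6/15 ≈ -275.38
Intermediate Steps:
Y(u) = 6*u²
s(E) = 5*√6 (s(E) = √(6*(-5)² + 0) = √(6*25 + 0) = √(150 + 0) = √150 = 5*√6)
l(f) = -3 + 6/f
j(H) = 7/3 + H/3 (j(H) = (H + 7)/3 = (7 + H)/3 = 7/3 + H/3)
j(l(s(3)))*(-35 - 149) = (7/3 + (-3 + 6/((5*√6)))/3)*(-35 - 149) = (7/3 + (-3 + 6*(√6/30))/3)*(-184) = (7/3 + (-3 + √6/5)/3)*(-184) = (7/3 + (-1 + √6/15))*(-184) = (4/3 + √6/15)*(-184) = -736/3 - 184*√6/15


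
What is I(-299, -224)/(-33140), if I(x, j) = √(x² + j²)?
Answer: -√139577/33140 ≈ -0.011273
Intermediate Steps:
I(x, j) = √(j² + x²)
I(-299, -224)/(-33140) = √((-224)² + (-299)²)/(-33140) = √(50176 + 89401)*(-1/33140) = √139577*(-1/33140) = -√139577/33140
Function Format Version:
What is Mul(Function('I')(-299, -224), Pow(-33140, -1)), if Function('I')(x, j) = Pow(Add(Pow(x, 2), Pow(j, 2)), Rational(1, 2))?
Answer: Mul(Rational(-1, 33140), Pow(139577, Rational(1, 2))) ≈ -0.011273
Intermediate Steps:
Function('I')(x, j) = Pow(Add(Pow(j, 2), Pow(x, 2)), Rational(1, 2))
Mul(Function('I')(-299, -224), Pow(-33140, -1)) = Mul(Pow(Add(Pow(-224, 2), Pow(-299, 2)), Rational(1, 2)), Pow(-33140, -1)) = Mul(Pow(Add(50176, 89401), Rational(1, 2)), Rational(-1, 33140)) = Mul(Pow(139577, Rational(1, 2)), Rational(-1, 33140)) = Mul(Rational(-1, 33140), Pow(139577, Rational(1, 2)))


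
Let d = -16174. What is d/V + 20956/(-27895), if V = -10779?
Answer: 225289006/300680205 ≈ 0.74926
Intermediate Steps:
d/V + 20956/(-27895) = -16174/(-10779) + 20956/(-27895) = -16174*(-1/10779) + 20956*(-1/27895) = 16174/10779 - 20956/27895 = 225289006/300680205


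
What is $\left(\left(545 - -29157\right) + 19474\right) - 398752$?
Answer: $-349576$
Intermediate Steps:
$\left(\left(545 - -29157\right) + 19474\right) - 398752 = \left(\left(545 + \left(-24988 + 54145\right)\right) + 19474\right) - 398752 = \left(\left(545 + 29157\right) + 19474\right) - 398752 = \left(29702 + 19474\right) - 398752 = 49176 - 398752 = -349576$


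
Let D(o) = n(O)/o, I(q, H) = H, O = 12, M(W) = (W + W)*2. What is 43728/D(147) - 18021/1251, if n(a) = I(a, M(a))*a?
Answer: 18590435/1668 ≈ 11145.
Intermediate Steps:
M(W) = 4*W (M(W) = (2*W)*2 = 4*W)
n(a) = 4*a² (n(a) = (4*a)*a = 4*a²)
D(o) = 576/o (D(o) = (4*12²)/o = (4*144)/o = 576/o)
43728/D(147) - 18021/1251 = 43728/((576/147)) - 18021/1251 = 43728/((576*(1/147))) - 18021*1/1251 = 43728/(192/49) - 6007/417 = 43728*(49/192) - 6007/417 = 44639/4 - 6007/417 = 18590435/1668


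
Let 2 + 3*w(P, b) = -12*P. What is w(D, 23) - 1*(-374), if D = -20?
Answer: 1360/3 ≈ 453.33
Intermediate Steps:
w(P, b) = -⅔ - 4*P (w(P, b) = -⅔ + (-12*P)/3 = -⅔ - 4*P)
w(D, 23) - 1*(-374) = (-⅔ - 4*(-20)) - 1*(-374) = (-⅔ + 80) + 374 = 238/3 + 374 = 1360/3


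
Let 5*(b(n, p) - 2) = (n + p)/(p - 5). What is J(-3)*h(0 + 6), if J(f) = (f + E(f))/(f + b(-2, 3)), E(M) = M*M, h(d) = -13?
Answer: 780/11 ≈ 70.909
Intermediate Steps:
b(n, p) = 2 + (n + p)/(5*(-5 + p)) (b(n, p) = 2 + ((n + p)/(p - 5))/5 = 2 + ((n + p)/(-5 + p))/5 = 2 + (n + p)/(5*(-5 + p)))
E(M) = M**2
J(f) = (f + f**2)/(19/10 + f) (J(f) = (f + f**2)/(f + (-50 - 2 + 11*3)/(5*(-5 + 3))) = (f + f**2)/(f + (1/5)*(-50 - 2 + 33)/(-2)) = (f + f**2)/(f + (1/5)*(-1/2)*(-19)) = (f + f**2)/(f + 19/10) = (f + f**2)/(19/10 + f))
J(-3)*h(0 + 6) = (10*(-3)*(1 - 3)/(19 + 10*(-3)))*(-13) = (10*(-3)*(-2)/(19 - 30))*(-13) = (10*(-3)*(-2)/(-11))*(-13) = (10*(-3)*(-1/11)*(-2))*(-13) = -60/11*(-13) = 780/11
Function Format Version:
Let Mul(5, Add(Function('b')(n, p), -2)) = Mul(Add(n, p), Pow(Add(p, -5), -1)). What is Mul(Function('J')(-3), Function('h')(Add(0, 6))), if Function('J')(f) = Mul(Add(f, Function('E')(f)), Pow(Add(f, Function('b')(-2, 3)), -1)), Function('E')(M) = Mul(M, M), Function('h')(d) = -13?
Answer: Rational(780, 11) ≈ 70.909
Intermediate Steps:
Function('b')(n, p) = Add(2, Mul(Rational(1, 5), Pow(Add(-5, p), -1), Add(n, p))) (Function('b')(n, p) = Add(2, Mul(Rational(1, 5), Mul(Add(n, p), Pow(Add(p, -5), -1)))) = Add(2, Mul(Rational(1, 5), Mul(Add(n, p), Pow(Add(-5, p), -1)))) = Add(2, Mul(Rational(1, 5), Mul(Pow(Add(-5, p), -1), Add(n, p)))) = Add(2, Mul(Rational(1, 5), Pow(Add(-5, p), -1), Add(n, p))))
Function('E')(M) = Pow(M, 2)
Function('J')(f) = Mul(Pow(Add(Rational(19, 10), f), -1), Add(f, Pow(f, 2))) (Function('J')(f) = Mul(Add(f, Pow(f, 2)), Pow(Add(f, Mul(Rational(1, 5), Pow(Add(-5, 3), -1), Add(-50, -2, Mul(11, 3)))), -1)) = Mul(Add(f, Pow(f, 2)), Pow(Add(f, Mul(Rational(1, 5), Pow(-2, -1), Add(-50, -2, 33))), -1)) = Mul(Add(f, Pow(f, 2)), Pow(Add(f, Mul(Rational(1, 5), Rational(-1, 2), -19)), -1)) = Mul(Add(f, Pow(f, 2)), Pow(Add(f, Rational(19, 10)), -1)) = Mul(Add(f, Pow(f, 2)), Pow(Add(Rational(19, 10), f), -1)) = Mul(Pow(Add(Rational(19, 10), f), -1), Add(f, Pow(f, 2))))
Mul(Function('J')(-3), Function('h')(Add(0, 6))) = Mul(Mul(10, -3, Pow(Add(19, Mul(10, -3)), -1), Add(1, -3)), -13) = Mul(Mul(10, -3, Pow(Add(19, -30), -1), -2), -13) = Mul(Mul(10, -3, Pow(-11, -1), -2), -13) = Mul(Mul(10, -3, Rational(-1, 11), -2), -13) = Mul(Rational(-60, 11), -13) = Rational(780, 11)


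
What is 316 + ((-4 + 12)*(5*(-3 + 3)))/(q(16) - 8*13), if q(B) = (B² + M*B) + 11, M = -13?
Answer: 316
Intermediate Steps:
q(B) = 11 + B² - 13*B (q(B) = (B² - 13*B) + 11 = 11 + B² - 13*B)
316 + ((-4 + 12)*(5*(-3 + 3)))/(q(16) - 8*13) = 316 + ((-4 + 12)*(5*(-3 + 3)))/((11 + 16² - 13*16) - 8*13) = 316 + (8*(5*0))/((11 + 256 - 208) - 104) = 316 + (8*0)/(59 - 104) = 316 + 0/(-45) = 316 - 1/45*0 = 316 + 0 = 316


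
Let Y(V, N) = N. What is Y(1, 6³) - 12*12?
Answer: 72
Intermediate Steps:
Y(1, 6³) - 12*12 = 6³ - 12*12 = 216 - 144 = 72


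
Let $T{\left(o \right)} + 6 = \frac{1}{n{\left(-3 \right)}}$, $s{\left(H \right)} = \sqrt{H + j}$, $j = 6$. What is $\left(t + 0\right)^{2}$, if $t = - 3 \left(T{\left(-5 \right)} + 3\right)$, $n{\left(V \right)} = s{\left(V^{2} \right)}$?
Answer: $\frac{\left(-45 + \sqrt{15}\right)^{2}}{25} \approx 67.657$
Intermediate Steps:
$s{\left(H \right)} = \sqrt{6 + H}$ ($s{\left(H \right)} = \sqrt{H + 6} = \sqrt{6 + H}$)
$n{\left(V \right)} = \sqrt{6 + V^{2}}$
$T{\left(o \right)} = -6 + \frac{\sqrt{15}}{15}$ ($T{\left(o \right)} = -6 + \frac{1}{\sqrt{6 + \left(-3\right)^{2}}} = -6 + \frac{1}{\sqrt{6 + 9}} = -6 + \frac{1}{\sqrt{15}} = -6 + \frac{\sqrt{15}}{15}$)
$t = 9 - \frac{\sqrt{15}}{5}$ ($t = - 3 \left(\left(-6 + \frac{\sqrt{15}}{15}\right) + 3\right) = - 3 \left(-3 + \frac{\sqrt{15}}{15}\right) = 9 - \frac{\sqrt{15}}{5} \approx 8.2254$)
$\left(t + 0\right)^{2} = \left(\left(9 - \frac{\sqrt{15}}{5}\right) + 0\right)^{2} = \left(9 - \frac{\sqrt{15}}{5}\right)^{2}$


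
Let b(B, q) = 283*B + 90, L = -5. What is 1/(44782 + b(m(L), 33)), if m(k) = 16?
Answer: 1/49400 ≈ 2.0243e-5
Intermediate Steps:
b(B, q) = 90 + 283*B
1/(44782 + b(m(L), 33)) = 1/(44782 + (90 + 283*16)) = 1/(44782 + (90 + 4528)) = 1/(44782 + 4618) = 1/49400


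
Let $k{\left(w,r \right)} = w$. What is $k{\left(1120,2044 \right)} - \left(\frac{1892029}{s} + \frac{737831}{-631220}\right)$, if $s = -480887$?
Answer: $\frac{341520051078277}{303545492140} \approx 1125.1$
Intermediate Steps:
$k{\left(1120,2044 \right)} - \left(\frac{1892029}{s} + \frac{737831}{-631220}\right) = 1120 - \left(\frac{1892029}{-480887} + \frac{737831}{-631220}\right) = 1120 - \left(1892029 \left(- \frac{1}{480887}\right) + 737831 \left(- \frac{1}{631220}\right)\right) = 1120 - \left(- \frac{1892029}{480887} - \frac{737831}{631220}\right) = 1120 - - \frac{1549099881477}{303545492140} = 1120 + \frac{1549099881477}{303545492140} = \frac{341520051078277}{303545492140}$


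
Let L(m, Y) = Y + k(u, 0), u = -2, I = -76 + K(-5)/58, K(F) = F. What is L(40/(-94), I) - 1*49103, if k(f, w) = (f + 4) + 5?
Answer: -2851981/58 ≈ -49172.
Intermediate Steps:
I = -4413/58 (I = -76 - 5/58 = -4413/58 ≈ -76.086)
k(f, w) = 9 + f (k(f, w) = (4 + f) + 5 = 9 + f)
L(m, Y) = 7 + Y (L(m, Y) = Y + (9 - 2) = Y + 7 = 7 + Y)
L(40/(-94), I) - 1*49103 = (7 - 4413/58) - 1*49103 = -4007/58 - 49103 = -2851981/58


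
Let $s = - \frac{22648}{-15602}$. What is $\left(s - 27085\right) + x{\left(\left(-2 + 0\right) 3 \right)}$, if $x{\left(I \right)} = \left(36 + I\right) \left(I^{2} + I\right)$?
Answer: $- \frac{204257861}{7801} \approx -26184.0$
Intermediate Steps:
$s = \frac{11324}{7801}$ ($s = \left(-22648\right) \left(- \frac{1}{15602}\right) = \frac{11324}{7801} \approx 1.4516$)
$x{\left(I \right)} = \left(36 + I\right) \left(I + I^{2}\right)$
$\left(s - 27085\right) + x{\left(\left(-2 + 0\right) 3 \right)} = \left(\frac{11324}{7801} - 27085\right) + \left(-2 + 0\right) 3 \left(36 + \left(\left(-2 + 0\right) 3\right)^{2} + 37 \left(-2 + 0\right) 3\right) = \left(\frac{11324}{7801} - 27085\right) + \left(-2\right) 3 \left(36 + \left(\left(-2\right) 3\right)^{2} + 37 \left(\left(-2\right) 3\right)\right) = - \frac{211278761}{7801} - 6 \left(36 + \left(-6\right)^{2} + 37 \left(-6\right)\right) = - \frac{211278761}{7801} - 6 \left(36 + 36 - 222\right) = - \frac{211278761}{7801} - -900 = - \frac{211278761}{7801} + 900 = - \frac{204257861}{7801}$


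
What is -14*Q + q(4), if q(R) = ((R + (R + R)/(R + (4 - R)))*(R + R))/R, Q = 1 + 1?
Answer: -16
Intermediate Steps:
Q = 2
q(R) = 3*R (q(R) = ((R + (2*R)/4)*(2*R))/R = ((R + (2*R)*(¼))*(2*R))/R = ((R + R/2)*(2*R))/R = ((3*R/2)*(2*R))/R = (3*R²)/R = 3*R)
-14*Q + q(4) = -14*2 + 3*4 = -28 + 12 = -16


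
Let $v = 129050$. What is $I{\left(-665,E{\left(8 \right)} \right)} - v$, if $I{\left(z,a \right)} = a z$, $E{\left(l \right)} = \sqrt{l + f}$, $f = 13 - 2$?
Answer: $-129050 - 665 \sqrt{19} \approx -1.3195 \cdot 10^{5}$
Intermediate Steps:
$f = 11$ ($f = 13 - 2 = 11$)
$E{\left(l \right)} = \sqrt{11 + l}$ ($E{\left(l \right)} = \sqrt{l + 11} = \sqrt{11 + l}$)
$I{\left(-665,E{\left(8 \right)} \right)} - v = \sqrt{11 + 8} \left(-665\right) - 129050 = \sqrt{19} \left(-665\right) - 129050 = - 665 \sqrt{19} - 129050 = -129050 - 665 \sqrt{19}$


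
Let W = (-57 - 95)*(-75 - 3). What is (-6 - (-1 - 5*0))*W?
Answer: -59280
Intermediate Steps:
W = 11856 (W = -152*(-78) = 11856)
(-6 - (-1 - 5*0))*W = (-6 - (-1 - 5*0))*11856 = (-6 - (-1 + 0))*11856 = (-6 - 1*(-1))*11856 = (-6 + 1)*11856 = -5*11856 = -59280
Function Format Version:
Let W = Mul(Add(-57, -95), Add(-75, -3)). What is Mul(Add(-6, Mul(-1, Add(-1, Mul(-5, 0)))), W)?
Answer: -59280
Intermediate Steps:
W = 11856 (W = Mul(-152, -78) = 11856)
Mul(Add(-6, Mul(-1, Add(-1, Mul(-5, 0)))), W) = Mul(Add(-6, Mul(-1, Add(-1, Mul(-5, 0)))), 11856) = Mul(Add(-6, Mul(-1, Add(-1, 0))), 11856) = Mul(Add(-6, Mul(-1, -1)), 11856) = Mul(Add(-6, 1), 11856) = Mul(-5, 11856) = -59280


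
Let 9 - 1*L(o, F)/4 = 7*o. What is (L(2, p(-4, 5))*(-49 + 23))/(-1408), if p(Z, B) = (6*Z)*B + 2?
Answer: -65/176 ≈ -0.36932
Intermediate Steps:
p(Z, B) = 2 + 6*B*Z (p(Z, B) = 6*B*Z + 2 = 2 + 6*B*Z)
L(o, F) = 36 - 28*o
(L(2, p(-4, 5))*(-49 + 23))/(-1408) = ((36 - 28*2)*(-49 + 23))/(-1408) = ((36 - 56)*(-26))*(-1/1408) = -20*(-26)*(-1/1408) = 520*(-1/1408) = -65/176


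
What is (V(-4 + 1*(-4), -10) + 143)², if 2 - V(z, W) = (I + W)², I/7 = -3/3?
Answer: 20736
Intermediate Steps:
I = -7 (I = 7*(-3/3) = 7*(-3*⅓) = 7*(-1) = -7)
V(z, W) = 2 - (-7 + W)²
(V(-4 + 1*(-4), -10) + 143)² = ((2 - (-7 - 10)²) + 143)² = ((2 - 1*(-17)²) + 143)² = ((2 - 1*289) + 143)² = ((2 - 289) + 143)² = (-287 + 143)² = (-144)² = 20736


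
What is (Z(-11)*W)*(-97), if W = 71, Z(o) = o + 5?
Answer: 41322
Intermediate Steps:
Z(o) = 5 + o
(Z(-11)*W)*(-97) = ((5 - 11)*71)*(-97) = -6*71*(-97) = -426*(-97) = 41322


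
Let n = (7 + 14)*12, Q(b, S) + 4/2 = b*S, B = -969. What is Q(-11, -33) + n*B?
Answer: -243827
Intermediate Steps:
Q(b, S) = -2 + S*b (Q(b, S) = -2 + b*S = -2 + S*b)
n = 252 (n = 21*12 = 252)
Q(-11, -33) + n*B = (-2 - 33*(-11)) + 252*(-969) = (-2 + 363) - 244188 = 361 - 244188 = -243827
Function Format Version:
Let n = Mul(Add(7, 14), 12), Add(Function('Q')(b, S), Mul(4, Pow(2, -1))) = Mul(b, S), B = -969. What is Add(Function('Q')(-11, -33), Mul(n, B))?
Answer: -243827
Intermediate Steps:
Function('Q')(b, S) = Add(-2, Mul(S, b)) (Function('Q')(b, S) = Add(-2, Mul(b, S)) = Add(-2, Mul(S, b)))
n = 252 (n = Mul(21, 12) = 252)
Add(Function('Q')(-11, -33), Mul(n, B)) = Add(Add(-2, Mul(-33, -11)), Mul(252, -969)) = Add(Add(-2, 363), -244188) = Add(361, -244188) = -243827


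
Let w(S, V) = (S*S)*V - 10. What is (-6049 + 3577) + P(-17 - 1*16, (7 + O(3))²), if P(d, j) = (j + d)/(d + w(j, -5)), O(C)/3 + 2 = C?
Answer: -123706363/50043 ≈ -2472.0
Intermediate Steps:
O(C) = -6 + 3*C
w(S, V) = -10 + V*S² (w(S, V) = S²*V - 10 = V*S² - 10 = -10 + V*S²)
P(d, j) = (d + j)/(-10 + d - 5*j²) (P(d, j) = (j + d)/(d + (-10 - 5*j²)) = (d + j)/(-10 + d - 5*j²))
(-6049 + 3577) + P(-17 - 1*16, (7 + O(3))²) = (-6049 + 3577) + ((-17 - 1*16) + (7 + (-6 + 3*3))²)/(-10 + (-17 - 1*16) - 5*(7 + (-6 + 3*3))⁴) = -2472 + ((-17 - 16) + (7 + (-6 + 9))²)/(-10 + (-17 - 16) - 5*(7 + (-6 + 9))⁴) = -2472 + (-33 + (7 + 3)²)/(-10 - 33 - 5*(7 + 3)⁴) = -2472 + (-33 + 10²)/(-10 - 33 - 5*(10²)²) = -2472 + (-33 + 100)/(-10 - 33 - 5*100²) = -2472 + 67/(-10 - 33 - 5*10000) = -2472 + 67/(-10 - 33 - 50000) = -2472 + 67/(-50043) = -2472 - 1/50043*67 = -2472 - 67/50043 = -123706363/50043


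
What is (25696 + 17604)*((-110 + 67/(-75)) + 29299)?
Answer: 3791535056/3 ≈ 1.2638e+9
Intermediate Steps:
(25696 + 17604)*((-110 + 67/(-75)) + 29299) = 43300*((-110 - 1/75*67) + 29299) = 43300*((-110 - 67/75) + 29299) = 43300*(-8317/75 + 29299) = 43300*(2189108/75) = 3791535056/3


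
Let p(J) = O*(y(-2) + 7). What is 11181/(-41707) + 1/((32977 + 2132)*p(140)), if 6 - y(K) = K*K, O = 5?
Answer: -17664876098/65893097835 ≈ -0.26808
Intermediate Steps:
y(K) = 6 - K² (y(K) = 6 - K*K = 6 - K²)
p(J) = 45 (p(J) = 5*((6 - 1*(-2)²) + 7) = 5*((6 - 1*4) + 7) = 5*((6 - 4) + 7) = 5*(2 + 7) = 5*9 = 45)
11181/(-41707) + 1/((32977 + 2132)*p(140)) = 11181/(-41707) + 1/((32977 + 2132)*45) = 11181*(-1/41707) + (1/45)/35109 = -11181/41707 + (1/35109)*(1/45) = -11181/41707 + 1/1579905 = -17664876098/65893097835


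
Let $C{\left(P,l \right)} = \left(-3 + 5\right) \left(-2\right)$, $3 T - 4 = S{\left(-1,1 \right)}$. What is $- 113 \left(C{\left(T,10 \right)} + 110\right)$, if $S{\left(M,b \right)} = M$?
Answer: $-11978$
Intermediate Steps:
$T = 1$ ($T = \frac{4}{3} + \frac{1}{3} \left(-1\right) = \frac{4}{3} - \frac{1}{3} = 1$)
$C{\left(P,l \right)} = -4$ ($C{\left(P,l \right)} = 2 \left(-2\right) = -4$)
$- 113 \left(C{\left(T,10 \right)} + 110\right) = - 113 \left(-4 + 110\right) = \left(-113\right) 106 = -11978$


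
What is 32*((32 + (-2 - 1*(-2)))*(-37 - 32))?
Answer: -70656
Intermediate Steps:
32*((32 + (-2 - 1*(-2)))*(-37 - 32)) = 32*((32 + (-2 + 2))*(-69)) = 32*((32 + 0)*(-69)) = 32*(32*(-69)) = 32*(-2208) = -70656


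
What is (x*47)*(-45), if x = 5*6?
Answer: -63450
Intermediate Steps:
x = 30
(x*47)*(-45) = (30*47)*(-45) = 1410*(-45) = -63450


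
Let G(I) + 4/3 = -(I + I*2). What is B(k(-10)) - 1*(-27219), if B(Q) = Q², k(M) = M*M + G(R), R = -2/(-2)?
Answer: 327340/9 ≈ 36371.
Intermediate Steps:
R = 1 (R = -2*(-½) = 1)
G(I) = -4/3 - 3*I (G(I) = -4/3 - (I + I*2) = -4/3 - (I + 2*I) = -4/3 - 3*I)
k(M) = -13/3 + M² (k(M) = M*M + (-4/3 - 3*1) = M² + (-4/3 - 3) = M² - 13/3 = -13/3 + M²)
B(k(-10)) - 1*(-27219) = (-13/3 + (-10)²)² - 1*(-27219) = (-13/3 + 100)² + 27219 = (287/3)² + 27219 = 82369/9 + 27219 = 327340/9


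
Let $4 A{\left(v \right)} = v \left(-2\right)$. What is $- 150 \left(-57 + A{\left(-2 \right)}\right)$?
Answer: $8400$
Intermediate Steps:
$A{\left(v \right)} = - \frac{v}{2}$ ($A{\left(v \right)} = \frac{v \left(-2\right)}{4} = \frac{\left(-2\right) v}{4} = - \frac{v}{2}$)
$- 150 \left(-57 + A{\left(-2 \right)}\right) = - 150 \left(-57 - -1\right) = - 150 \left(-57 + 1\right) = \left(-150\right) \left(-56\right) = 8400$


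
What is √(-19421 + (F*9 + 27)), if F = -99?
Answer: I*√20285 ≈ 142.43*I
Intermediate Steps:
√(-19421 + (F*9 + 27)) = √(-19421 + (-99*9 + 27)) = √(-19421 + (-891 + 27)) = √(-19421 - 864) = √(-20285) = I*√20285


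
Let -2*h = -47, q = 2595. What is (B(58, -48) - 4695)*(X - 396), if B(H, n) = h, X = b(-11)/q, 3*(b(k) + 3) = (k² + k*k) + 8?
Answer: 28800909317/15570 ≈ 1.8498e+6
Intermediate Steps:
b(k) = -⅓ + 2*k²/3 (b(k) = -3 + ((k² + k*k) + 8)/3 = -3 + ((k² + k²) + 8)/3 = -3 + (2*k² + 8)/3 = -3 + (8 + 2*k²)/3 = -3 + (8/3 + 2*k²/3) = -⅓ + 2*k²/3)
h = 47/2 (h = -½*(-47) = 47/2 ≈ 23.500)
X = 241/7785 (X = (-⅓ + (⅔)*(-11)²)/2595 = (-⅓ + (⅔)*121)*(1/2595) = (-⅓ + 242/3)*(1/2595) = (241/3)*(1/2595) = 241/7785 ≈ 0.030957)
B(H, n) = 47/2
(B(58, -48) - 4695)*(X - 396) = (47/2 - 4695)*(241/7785 - 396) = -9343/2*(-3082619/7785) = 28800909317/15570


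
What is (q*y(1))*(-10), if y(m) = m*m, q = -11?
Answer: 110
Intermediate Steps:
y(m) = m**2
(q*y(1))*(-10) = -11*1**2*(-10) = -11*1*(-10) = -11*(-10) = 110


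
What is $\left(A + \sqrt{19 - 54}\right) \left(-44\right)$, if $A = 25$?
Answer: $-1100 - 44 i \sqrt{35} \approx -1100.0 - 260.31 i$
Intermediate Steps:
$\left(A + \sqrt{19 - 54}\right) \left(-44\right) = \left(25 + \sqrt{19 - 54}\right) \left(-44\right) = \left(25 + \sqrt{-35}\right) \left(-44\right) = \left(25 + i \sqrt{35}\right) \left(-44\right) = -1100 - 44 i \sqrt{35}$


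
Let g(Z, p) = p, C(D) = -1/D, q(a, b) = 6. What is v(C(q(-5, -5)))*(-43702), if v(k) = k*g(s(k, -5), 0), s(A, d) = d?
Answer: 0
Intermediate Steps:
v(k) = 0 (v(k) = k*0 = 0)
v(C(q(-5, -5)))*(-43702) = 0*(-43702) = 0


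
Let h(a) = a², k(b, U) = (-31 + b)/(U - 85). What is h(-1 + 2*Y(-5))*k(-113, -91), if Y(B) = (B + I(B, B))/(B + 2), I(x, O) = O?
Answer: 289/11 ≈ 26.273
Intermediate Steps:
k(b, U) = (-31 + b)/(-85 + U)
Y(B) = 2*B/(2 + B) (Y(B) = (B + B)/(B + 2) = (2*B)/(2 + B) = 2*B/(2 + B))
h(-1 + 2*Y(-5))*k(-113, -91) = (-1 + 2*(2*(-5)/(2 - 5)))²*((-31 - 113)/(-85 - 91)) = (-1 + 2*(2*(-5)/(-3)))²*(-144/(-176)) = (-1 + 2*(2*(-5)*(-⅓)))²*(-1/176*(-144)) = (-1 + 2*(10/3))²*(9/11) = (-1 + 20/3)²*(9/11) = (17/3)²*(9/11) = (289/9)*(9/11) = 289/11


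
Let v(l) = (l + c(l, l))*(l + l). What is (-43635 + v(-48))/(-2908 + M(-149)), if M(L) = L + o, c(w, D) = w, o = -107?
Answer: 4917/452 ≈ 10.878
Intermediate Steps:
M(L) = -107 + L (M(L) = L - 107 = -107 + L)
v(l) = 4*l² (v(l) = (l + l)*(l + l) = (2*l)*(2*l) = 4*l²)
(-43635 + v(-48))/(-2908 + M(-149)) = (-43635 + 4*(-48)²)/(-2908 + (-107 - 149)) = (-43635 + 4*2304)/(-2908 - 256) = (-43635 + 9216)/(-3164) = -34419*(-1/3164) = 4917/452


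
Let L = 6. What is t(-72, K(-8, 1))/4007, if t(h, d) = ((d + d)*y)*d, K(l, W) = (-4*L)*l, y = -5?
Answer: -368640/4007 ≈ -91.999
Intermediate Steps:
K(l, W) = -24*l (K(l, W) = (-4*6)*l = -24*l)
t(h, d) = -10*d² (t(h, d) = ((d + d)*(-5))*d = ((2*d)*(-5))*d = (-10*d)*d = -10*d²)
t(-72, K(-8, 1))/4007 = -10*(-24*(-8))²/4007 = -10*192²*(1/4007) = -10*36864*(1/4007) = -368640*1/4007 = -368640/4007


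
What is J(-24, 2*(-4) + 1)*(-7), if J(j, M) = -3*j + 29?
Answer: -707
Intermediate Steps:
J(j, M) = 29 - 3*j
J(-24, 2*(-4) + 1)*(-7) = (29 - 3*(-24))*(-7) = (29 + 72)*(-7) = 101*(-7) = -707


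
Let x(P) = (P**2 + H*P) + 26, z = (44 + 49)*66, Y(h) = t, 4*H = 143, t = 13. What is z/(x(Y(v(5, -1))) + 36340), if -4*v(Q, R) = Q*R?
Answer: 8184/49333 ≈ 0.16589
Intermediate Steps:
v(Q, R) = -Q*R/4
H = 143/4 (H = (1/4)*143 = 143/4 ≈ 35.750)
Y(h) = 13
z = 6138 (z = 93*66 = 6138)
x(P) = 26 + P**2 + 143*P/4 (x(P) = (P**2 + 143*P/4) + 26 = 26 + P**2 + 143*P/4)
z/(x(Y(v(5, -1))) + 36340) = 6138/((26 + 13**2 + (143/4)*13) + 36340) = 6138/((26 + 169 + 1859/4) + 36340) = 6138/(2639/4 + 36340) = 6138/(147999/4) = 6138*(4/147999) = 8184/49333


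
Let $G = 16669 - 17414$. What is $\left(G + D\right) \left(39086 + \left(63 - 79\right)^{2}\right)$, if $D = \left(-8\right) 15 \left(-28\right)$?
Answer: $102879330$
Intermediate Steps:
$G = -745$
$D = 3360$ ($D = \left(-120\right) \left(-28\right) = 3360$)
$\left(G + D\right) \left(39086 + \left(63 - 79\right)^{2}\right) = \left(-745 + 3360\right) \left(39086 + \left(63 - 79\right)^{2}\right) = 2615 \left(39086 + \left(-16\right)^{2}\right) = 2615 \left(39086 + 256\right) = 2615 \cdot 39342 = 102879330$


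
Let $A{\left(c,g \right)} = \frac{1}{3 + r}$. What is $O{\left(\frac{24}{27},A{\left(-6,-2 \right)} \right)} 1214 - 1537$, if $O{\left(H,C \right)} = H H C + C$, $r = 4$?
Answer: $- \frac{695449}{567} \approx -1226.5$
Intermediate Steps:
$A{\left(c,g \right)} = \frac{1}{7}$ ($A{\left(c,g \right)} = \frac{1}{3 + 4} = \frac{1}{7}$)
$O{\left(H,C \right)} = C + C H^{2}$ ($O{\left(H,C \right)} = H^{2} C + C = C H^{2} + C = C + C H^{2}$)
$O{\left(\frac{24}{27},A{\left(-6,-2 \right)} \right)} 1214 - 1537 = \frac{1 + \left(\frac{24}{27}\right)^{2}}{7} \cdot 1214 - 1537 = \frac{1 + \left(24 \cdot \frac{1}{27}\right)^{2}}{7} \cdot 1214 - 1537 = \frac{1 + \left(\frac{8}{9}\right)^{2}}{7} \cdot 1214 - 1537 = \frac{1 + \frac{64}{81}}{7} \cdot 1214 - 1537 = \frac{1}{7} \cdot \frac{145}{81} \cdot 1214 - 1537 = \frac{145}{567} \cdot 1214 - 1537 = \frac{176030}{567} - 1537 = - \frac{695449}{567}$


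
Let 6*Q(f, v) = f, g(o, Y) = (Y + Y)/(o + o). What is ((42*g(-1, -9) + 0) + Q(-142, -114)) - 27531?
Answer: -81530/3 ≈ -27177.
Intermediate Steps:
g(o, Y) = Y/o (g(o, Y) = (2*Y)/((2*o)) = (2*Y)*(1/(2*o)) = Y/o)
Q(f, v) = f/6
((42*g(-1, -9) + 0) + Q(-142, -114)) - 27531 = ((42*(-9/(-1)) + 0) + (⅙)*(-142)) - 27531 = ((42*(-9*(-1)) + 0) - 71/3) - 27531 = ((42*9 + 0) - 71/3) - 27531 = ((378 + 0) - 71/3) - 27531 = (378 - 71/3) - 27531 = 1063/3 - 27531 = -81530/3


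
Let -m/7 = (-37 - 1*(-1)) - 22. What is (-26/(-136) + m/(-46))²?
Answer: 182385025/2446096 ≈ 74.562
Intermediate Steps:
m = 406 (m = -7*((-37 - 1*(-1)) - 22) = -7*((-37 + 1) - 22) = -7*(-36 - 22) = -7*(-58) = 406)
(-26/(-136) + m/(-46))² = (-26/(-136) + 406/(-46))² = (-26*(-1/136) + 406*(-1/46))² = (13/68 - 203/23)² = (-13505/1564)² = 182385025/2446096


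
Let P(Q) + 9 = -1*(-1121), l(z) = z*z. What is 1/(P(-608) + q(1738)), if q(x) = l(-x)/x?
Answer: 1/2850 ≈ 0.00035088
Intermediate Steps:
l(z) = z²
q(x) = x (q(x) = (-x)²/x = x²/x = x)
P(Q) = 1112 (P(Q) = -9 - 1*(-1121) = -9 + 1121 = 1112)
1/(P(-608) + q(1738)) = 1/(1112 + 1738) = 1/2850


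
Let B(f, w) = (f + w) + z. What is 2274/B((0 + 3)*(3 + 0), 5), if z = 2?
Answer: 1137/8 ≈ 142.13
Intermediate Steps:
B(f, w) = 2 + f + w (B(f, w) = (f + w) + 2 = 2 + f + w)
2274/B((0 + 3)*(3 + 0), 5) = 2274/(2 + (0 + 3)*(3 + 0) + 5) = 2274/(2 + 3*3 + 5) = 2274/(2 + 9 + 5) = 2274/16 = 2274*(1/16) = 1137/8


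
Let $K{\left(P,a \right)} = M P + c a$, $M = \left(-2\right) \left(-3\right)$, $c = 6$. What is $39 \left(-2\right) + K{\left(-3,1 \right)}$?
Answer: $-90$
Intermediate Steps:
$M = 6$
$K{\left(P,a \right)} = 6 P + 6 a$
$39 \left(-2\right) + K{\left(-3,1 \right)} = 39 \left(-2\right) + \left(6 \left(-3\right) + 6 \cdot 1\right) = -78 + \left(-18 + 6\right) = -78 - 12 = -90$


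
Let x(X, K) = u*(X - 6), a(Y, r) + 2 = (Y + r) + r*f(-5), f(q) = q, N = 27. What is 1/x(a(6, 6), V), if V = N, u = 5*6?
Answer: -1/780 ≈ -0.0012821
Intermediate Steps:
u = 30
V = 27
a(Y, r) = -2 + Y - 4*r (a(Y, r) = -2 + ((Y + r) + r*(-5)) = -2 + ((Y + r) - 5*r) = -2 + (Y - 4*r) = -2 + Y - 4*r)
x(X, K) = -180 + 30*X (x(X, K) = 30*(X - 6) = 30*(-6 + X) = -180 + 30*X)
1/x(a(6, 6), V) = 1/(-180 + 30*(-2 + 6 - 4*6)) = 1/(-180 + 30*(-2 + 6 - 24)) = 1/(-180 + 30*(-20)) = 1/(-180 - 600) = 1/(-780) = -1/780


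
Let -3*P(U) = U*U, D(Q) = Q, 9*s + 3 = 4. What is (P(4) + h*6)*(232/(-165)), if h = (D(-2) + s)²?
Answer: -100688/4455 ≈ -22.601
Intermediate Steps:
s = ⅑ (s = -⅓ + (⅑)*4 = -⅓ + 4/9 = ⅑ ≈ 0.11111)
P(U) = -U²/3 (P(U) = -U*U/3 = -U²/3)
h = 289/81 (h = (-2 + ⅑)² = (-17/9)² = 289/81 ≈ 3.5679)
(P(4) + h*6)*(232/(-165)) = (-⅓*4² + (289/81)*6)*(232/(-165)) = (-⅓*16 + 578/27)*(232*(-1/165)) = (-16/3 + 578/27)*(-232/165) = (434/27)*(-232/165) = -100688/4455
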